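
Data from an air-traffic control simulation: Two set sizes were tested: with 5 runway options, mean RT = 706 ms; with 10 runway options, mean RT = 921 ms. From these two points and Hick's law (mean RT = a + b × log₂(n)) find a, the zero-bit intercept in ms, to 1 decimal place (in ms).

206.8 ms

b = (RT₂ − RT₁)/(log₂ n₂ − log₂ n₁) = (921 − 706)/(3.3219 − 2.3219) = 215.000 ms/bit.
a = RT₁ − b·log₂ n₁ = 706 − 215.000 × 2.3219 = 206.785 ms.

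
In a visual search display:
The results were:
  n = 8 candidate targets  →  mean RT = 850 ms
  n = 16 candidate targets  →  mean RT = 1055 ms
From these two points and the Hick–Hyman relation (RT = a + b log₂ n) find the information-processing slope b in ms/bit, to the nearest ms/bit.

b = (RT₂ − RT₁)/(log₂ n₂ − log₂ n₁) = (1055 − 850)/(4 − 3) = 205 ms/bit.

205 ms/bit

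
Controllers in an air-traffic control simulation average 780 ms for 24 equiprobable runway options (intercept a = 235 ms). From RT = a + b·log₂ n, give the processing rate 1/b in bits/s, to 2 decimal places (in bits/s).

8.41 bits/s

b = (780 − 235)/log₂ 24 = 545/4.5850 = 118.867 ms per bit = 0.11887 s/bit; the reciprocal is 8.413 bits/s.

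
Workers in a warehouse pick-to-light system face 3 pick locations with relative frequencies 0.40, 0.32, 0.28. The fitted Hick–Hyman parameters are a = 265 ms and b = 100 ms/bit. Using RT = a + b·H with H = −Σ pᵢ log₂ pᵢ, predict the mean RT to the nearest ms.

H = 0.40·log₂(1/0.40) + 0.32·log₂(1/0.32) + 0.28·log₂(1/0.28) = 1.5690 bits.
RT = 265 + 100 × 1.5690 = 421.90 ms.

422 ms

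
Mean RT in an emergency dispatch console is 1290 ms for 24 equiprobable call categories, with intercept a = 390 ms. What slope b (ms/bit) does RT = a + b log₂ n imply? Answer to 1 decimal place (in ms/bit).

24 alternatives carry log₂ 24 = 4.5850 bits; the choice cost is 1290 − 390 = 900 ms, so b = 900/4.5850 = 196.294 ms/bit.

196.3 ms/bit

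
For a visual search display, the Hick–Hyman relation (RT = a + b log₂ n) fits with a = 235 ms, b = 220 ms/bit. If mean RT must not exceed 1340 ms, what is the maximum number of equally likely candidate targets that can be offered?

Information budget: (1340 − 235)/220 = 5.0227 bits, so n ≤ 2^5.0227 = 32.508 → at most 32.

32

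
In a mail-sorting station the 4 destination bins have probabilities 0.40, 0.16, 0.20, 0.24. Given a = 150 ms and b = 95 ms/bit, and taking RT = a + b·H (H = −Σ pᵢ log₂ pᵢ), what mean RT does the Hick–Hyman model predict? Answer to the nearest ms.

Entropy contributions −pᵢ log₂ pᵢ: 0.5288, 0.4230, 0.4644, 0.4941; sum H = 1.9103 bits.
RT = a + bH = 150 + 95·1.9103 = 331.48 ms.

331 ms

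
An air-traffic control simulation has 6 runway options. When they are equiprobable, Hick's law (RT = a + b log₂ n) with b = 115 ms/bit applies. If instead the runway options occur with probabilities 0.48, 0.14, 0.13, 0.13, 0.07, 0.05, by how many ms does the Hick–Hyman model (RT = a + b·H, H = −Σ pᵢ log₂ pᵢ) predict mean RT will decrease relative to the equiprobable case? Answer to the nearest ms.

49 ms

Equiprobable entropy H₀ = log₂ 6 = 2.5850 bits.
Skewed entropy H = −Σ pᵢ log₂ pᵢ = 2.1553 bits.
ΔRT = b·(H₀ − H) = 115 × 0.4296 = 49.41 ms.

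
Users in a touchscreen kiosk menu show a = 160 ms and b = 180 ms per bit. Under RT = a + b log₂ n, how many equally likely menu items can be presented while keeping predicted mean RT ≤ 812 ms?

Information budget: (812 − 160)/180 = 3.6222 bits, so n ≤ 2^3.6222 = 12.314 → at most 12.

12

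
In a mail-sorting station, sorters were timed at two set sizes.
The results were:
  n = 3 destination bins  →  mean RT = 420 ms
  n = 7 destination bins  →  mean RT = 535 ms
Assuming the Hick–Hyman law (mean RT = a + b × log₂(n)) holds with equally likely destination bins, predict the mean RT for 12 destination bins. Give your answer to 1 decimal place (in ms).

608.2 ms

Fit slope and intercept:
  b = (535 − 420) / (log₂ 7 − log₂ 3) = 115 / (2.8074 − 1.5850) = 94.078 ms/bit
  a = 420 − 94.078 × 1.5850 = 270.890 ms
Then RT(12) = 270.890 + 94.078 × log₂ 12 = 270.890 + 94.078 × 3.5850 ≈ 608.156 ms.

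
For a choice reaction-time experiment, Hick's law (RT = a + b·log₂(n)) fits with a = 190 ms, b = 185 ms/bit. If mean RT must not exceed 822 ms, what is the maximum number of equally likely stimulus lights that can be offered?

Set 190 + 185·log₂ n ≤ 822 → log₂ n ≤ (822 − 190)/185 = 3.4162.
So n ≤ 2^3.4162 = 10.675; the largest integer n is 10.

10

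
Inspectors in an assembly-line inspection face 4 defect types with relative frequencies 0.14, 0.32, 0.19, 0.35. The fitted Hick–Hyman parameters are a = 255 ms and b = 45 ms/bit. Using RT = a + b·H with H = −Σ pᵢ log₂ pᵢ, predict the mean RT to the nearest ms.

341 ms

H = 0.14·log₂(1/0.14) + 0.32·log₂(1/0.32) + 0.19·log₂(1/0.19) + 0.35·log₂(1/0.35) = 1.9085 bits.
RT = 255 + 45 × 1.9085 = 340.88 ms.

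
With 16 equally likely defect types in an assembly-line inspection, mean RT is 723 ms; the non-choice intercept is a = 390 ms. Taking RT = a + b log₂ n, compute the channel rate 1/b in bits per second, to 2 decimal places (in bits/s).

12.01 bits/s

Choice component = 723 − 390 = 333 ms over log₂(16) = 4 bits.
b = 333 / 4 = 83.250 ms/bit, so 1/b = 12.012 bits/s.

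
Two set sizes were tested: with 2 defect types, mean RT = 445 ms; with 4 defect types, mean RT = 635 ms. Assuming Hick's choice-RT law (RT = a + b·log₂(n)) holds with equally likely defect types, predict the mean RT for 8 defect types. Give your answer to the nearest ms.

Solve the two-equation system in a and b:
  b = (635 − 445) / (log₂ 4 − log₂ 2) = 190 / (2 − 1) = 190 ms/bit
  a = 445 − 190 × 1 = 255 ms
Then RT(8) = 255 + 190 × log₂ 8 = 255 + 190 × 3 ≈ 825.000 ms.

825 ms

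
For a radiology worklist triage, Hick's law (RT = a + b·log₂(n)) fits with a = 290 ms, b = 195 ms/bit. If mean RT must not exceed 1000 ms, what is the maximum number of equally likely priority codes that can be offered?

195·log₂ n ≤ 1000 − 290 = 710, giving log₂ n ≤ 3.6410 and n ≤ 12.475. The largest whole number is 12.

12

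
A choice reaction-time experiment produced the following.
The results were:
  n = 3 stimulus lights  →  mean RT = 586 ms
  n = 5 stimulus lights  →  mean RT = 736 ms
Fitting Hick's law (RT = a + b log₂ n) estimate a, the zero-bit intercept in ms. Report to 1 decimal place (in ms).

263.4 ms

The slope on a log₂ axis is (736 − 586) / (2.3219 − 1.5850) = 203.537 ms/bit.
a = RT₁ − b·log₂ n₁ = 586 − 203.537 × 1.5850 = 263.401 ms.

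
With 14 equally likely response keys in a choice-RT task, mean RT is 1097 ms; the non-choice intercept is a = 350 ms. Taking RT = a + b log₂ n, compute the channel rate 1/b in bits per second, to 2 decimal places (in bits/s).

Choice component = 1097 − 350 = 747 ms over log₂(14) = 3.8074 bits.
b = 747 / 3.8074 = 196.199 ms/bit, so 1/b = 5.097 bits/s.

5.10 bits/s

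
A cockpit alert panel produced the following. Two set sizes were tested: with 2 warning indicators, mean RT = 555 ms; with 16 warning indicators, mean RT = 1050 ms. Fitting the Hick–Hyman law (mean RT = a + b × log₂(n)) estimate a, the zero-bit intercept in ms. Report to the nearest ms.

b = (RT₂ − RT₁)/(log₂ n₂ − log₂ n₁) = (1050 − 555)/(4 − 1) = 165 ms/bit.
Intercept: a = 555 − 165·log₂(2) = 390.000 ms.

390 ms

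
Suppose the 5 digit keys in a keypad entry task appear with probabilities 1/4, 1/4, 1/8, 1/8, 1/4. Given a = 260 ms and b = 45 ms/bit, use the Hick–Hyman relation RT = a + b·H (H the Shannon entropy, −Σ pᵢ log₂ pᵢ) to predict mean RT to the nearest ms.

361 ms

Each term −pᵢ log₂ pᵢ: 0.25·2 + 0.25·2 + 0.125·3 + 0.125·3 + 0.25·2; summed, H = 2.250 bits.
Mean RT = a + bH = 260 + 45·2.250 = 361.25 ms.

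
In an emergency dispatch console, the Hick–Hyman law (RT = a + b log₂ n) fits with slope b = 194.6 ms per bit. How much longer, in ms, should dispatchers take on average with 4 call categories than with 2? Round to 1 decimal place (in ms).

194.6 ms

The intercept a cancels: ΔRT = b·(log₂ n₂ − log₂ n₁) = b·log₂(n₂/n₁).
log₂(4) − log₂(2) = log₂(4/2) = log₂(2) = 1.
ΔRT = 194.6 × 1.0000 = 194.600 ms.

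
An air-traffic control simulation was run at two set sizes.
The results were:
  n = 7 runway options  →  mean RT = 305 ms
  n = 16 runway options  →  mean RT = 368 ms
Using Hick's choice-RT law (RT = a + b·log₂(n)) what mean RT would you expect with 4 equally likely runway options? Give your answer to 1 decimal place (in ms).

Solve the two-equation system in a and b:
  b = (368 − 305) / (log₂ 16 − log₂ 7) = 63 / (4 − 2.8074) = 52.824 ms/bit
  a = 305 − 52.824 × 2.8074 = 156.705 ms
Then RT(4) = 156.705 + 52.824 × log₂ 4 = 156.705 + 52.824 × 2 ≈ 262.352 ms.

262.4 ms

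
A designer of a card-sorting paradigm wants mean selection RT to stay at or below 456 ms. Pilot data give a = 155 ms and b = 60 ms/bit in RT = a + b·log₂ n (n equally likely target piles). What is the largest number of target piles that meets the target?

Set 155 + 60·log₂ n ≤ 456 → log₂ n ≤ (456 − 155)/60 = 5.0167.
So n ≤ 2^5.0167 = 32.372; the largest integer n is 32.

32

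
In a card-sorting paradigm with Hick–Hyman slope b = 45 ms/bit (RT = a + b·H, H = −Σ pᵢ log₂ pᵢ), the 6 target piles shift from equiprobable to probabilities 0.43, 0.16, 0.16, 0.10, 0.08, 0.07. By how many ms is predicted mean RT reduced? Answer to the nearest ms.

The RT saving is b·ΔH. Equiprobable H₀ = log₂(6) = 2.5850 bits; with the given probabilities H = 2.2619 bits.
b·(H₀ − H) = 45 × (2.5850 − 2.2619) = 14.54 ms.

15 ms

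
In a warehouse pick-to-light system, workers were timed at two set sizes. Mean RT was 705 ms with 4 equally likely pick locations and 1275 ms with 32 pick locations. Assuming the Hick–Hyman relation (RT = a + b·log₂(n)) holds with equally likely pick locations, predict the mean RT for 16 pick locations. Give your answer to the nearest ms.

1085 ms

With log₂ n on the abscissa the relation is linear; from the two conditions:
  b = (1275 − 705) / (log₂ 32 − log₂ 4) = 570 / (5 − 2) = 190 ms/bit
  a = 705 − 190 × 2 = 325 ms
Then RT(16) = 325 + 190 × log₂ 16 = 325 + 190 × 4 ≈ 1085.000 ms.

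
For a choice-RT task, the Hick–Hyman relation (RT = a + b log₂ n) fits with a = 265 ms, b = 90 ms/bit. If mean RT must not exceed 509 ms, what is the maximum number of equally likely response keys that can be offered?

90·log₂ n ≤ 509 − 265 = 244, giving log₂ n ≤ 2.7111 and n ≤ 6.548. The largest whole number is 6.

6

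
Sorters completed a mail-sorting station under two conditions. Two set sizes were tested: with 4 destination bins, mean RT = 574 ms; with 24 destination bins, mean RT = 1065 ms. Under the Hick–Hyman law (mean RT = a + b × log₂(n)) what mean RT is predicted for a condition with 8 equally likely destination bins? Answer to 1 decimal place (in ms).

763.9 ms

Solve the two-equation system in a and b:
  b = (1065 − 574) / (log₂ 24 − log₂ 4) = 491 / (4.5850 − 2) = 189.945 ms/bit
  a = 574 − 189.945 × 2 = 194.111 ms
Then RT(8) = 194.111 + 189.945 × log₂ 8 = 194.111 + 189.945 × 3 ≈ 763.945 ms.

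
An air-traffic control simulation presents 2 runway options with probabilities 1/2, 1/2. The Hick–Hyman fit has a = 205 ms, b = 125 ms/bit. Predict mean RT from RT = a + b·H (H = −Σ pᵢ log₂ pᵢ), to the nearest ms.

H = −Σ pᵢ log₂ pᵢ = 0.5·1 + 0.5·1 = 1.000 bits.
RT = 205 + 125 × 1.000 = 330.00 ms.

330 ms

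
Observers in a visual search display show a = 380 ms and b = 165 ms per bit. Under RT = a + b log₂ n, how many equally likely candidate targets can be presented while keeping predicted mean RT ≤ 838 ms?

6

Information budget: (838 − 380)/165 = 2.7758 bits, so n ≤ 2^2.7758 = 6.848 → at most 6.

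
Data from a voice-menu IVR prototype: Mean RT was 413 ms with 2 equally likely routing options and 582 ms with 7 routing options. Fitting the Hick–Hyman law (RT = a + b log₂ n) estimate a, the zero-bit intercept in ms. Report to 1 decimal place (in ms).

Slope: b = (582 − 413) / (log₂ 7 − log₂ 2) = 169/1.8074 = 93.507 ms/bit.
a = RT₁ − b·log₂ n₁ = 413 − 93.507 × 1 = 319.493 ms.

319.5 ms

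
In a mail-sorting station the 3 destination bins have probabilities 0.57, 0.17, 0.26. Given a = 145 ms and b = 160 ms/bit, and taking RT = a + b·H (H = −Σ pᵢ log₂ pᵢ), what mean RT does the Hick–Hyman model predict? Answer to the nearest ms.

369 ms

H = 0.57·log₂(1/0.57) + 0.17·log₂(1/0.17) + 0.26·log₂(1/0.26) = 1.4021 bits.
RT = 145 + 160 × 1.4021 = 369.34 ms.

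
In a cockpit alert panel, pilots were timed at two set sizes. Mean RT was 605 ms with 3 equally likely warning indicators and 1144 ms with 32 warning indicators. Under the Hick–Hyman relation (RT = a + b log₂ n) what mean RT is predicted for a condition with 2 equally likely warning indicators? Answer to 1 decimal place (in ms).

RT is linear in log₂ n, so two points fix the line:
  b = (1144 − 605) / (log₂ 32 − log₂ 3) = 539 / (5 − 1.5850) = 157.831 ms/bit
  a = 605 − 157.831 × 1.5850 = 354.843 ms
Then RT(2) = 354.843 + 157.831 × log₂ 2 = 354.843 + 157.831 × 1 ≈ 512.675 ms.

512.7 ms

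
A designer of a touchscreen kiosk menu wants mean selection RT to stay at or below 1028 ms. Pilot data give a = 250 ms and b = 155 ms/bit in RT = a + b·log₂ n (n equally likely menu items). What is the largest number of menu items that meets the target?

155·log₂ n ≤ 1028 − 250 = 778, giving log₂ n ≤ 5.0194 and n ≤ 32.432. The largest whole number is 32.

32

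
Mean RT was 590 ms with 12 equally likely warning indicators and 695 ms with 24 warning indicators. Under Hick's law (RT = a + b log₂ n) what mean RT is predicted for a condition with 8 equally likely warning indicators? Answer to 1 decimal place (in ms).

RT is linear in log₂ n, so two points fix the line:
  b = (695 − 590) / (log₂ 24 − log₂ 12) = 105 / (4.5850 − 3.5850) = 105.000 ms/bit
  a = 590 − 105.000 × 3.5850 = 213.579 ms
Then RT(8) = 213.579 + 105.000 × log₂ 8 = 213.579 + 105.000 × 3 ≈ 528.579 ms.

528.6 ms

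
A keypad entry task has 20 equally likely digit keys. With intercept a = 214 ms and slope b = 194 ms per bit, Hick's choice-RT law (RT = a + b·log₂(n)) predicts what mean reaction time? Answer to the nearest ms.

log₂(20) = 4.3219 bits, so RT = 214 + 194 × 4.3219 ≈ 1052.454 ms.

1052 ms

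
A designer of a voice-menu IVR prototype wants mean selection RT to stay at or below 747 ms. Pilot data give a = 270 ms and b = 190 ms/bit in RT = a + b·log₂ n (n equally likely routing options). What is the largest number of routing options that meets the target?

Information budget: (747 − 270)/190 = 2.5105 bits, so n ≤ 2^2.5105 = 5.698 → at most 5.

5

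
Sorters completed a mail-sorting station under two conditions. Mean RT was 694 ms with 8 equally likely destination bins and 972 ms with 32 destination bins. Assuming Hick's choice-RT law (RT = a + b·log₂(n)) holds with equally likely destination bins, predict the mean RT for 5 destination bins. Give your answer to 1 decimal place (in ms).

RT is linear in log₂ n, so two points fix the line:
  b = (972 − 694) / (log₂ 32 − log₂ 8) = 278 / (5 − 3) = 139.000 ms/bit
  a = 694 − 139.000 × 3 = 277.000 ms
Then RT(5) = 277.000 + 139.000 × log₂ 5 = 277.000 + 139.000 × 2.3219 ≈ 599.748 ms.

599.7 ms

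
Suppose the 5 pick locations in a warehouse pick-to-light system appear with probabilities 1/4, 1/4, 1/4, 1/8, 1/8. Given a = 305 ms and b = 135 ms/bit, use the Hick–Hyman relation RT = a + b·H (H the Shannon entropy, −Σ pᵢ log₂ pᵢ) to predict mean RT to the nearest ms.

609 ms

Each term −pᵢ log₂ pᵢ: 0.25·2 + 0.25·2 + 0.25·2 + 0.125·3 + 0.125·3; summed, H = 2.250 bits.
Mean RT = a + bH = 305 + 135·2.250 = 608.75 ms.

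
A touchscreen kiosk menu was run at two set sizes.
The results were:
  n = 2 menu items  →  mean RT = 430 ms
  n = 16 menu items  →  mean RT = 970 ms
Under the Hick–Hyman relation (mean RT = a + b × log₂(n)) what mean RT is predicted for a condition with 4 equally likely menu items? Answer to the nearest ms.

610 ms

With log₂ n on the abscissa the relation is linear; from the two conditions:
  b = (970 − 430) / (log₂ 16 − log₂ 2) = 540 / (4 − 1) = 180 ms/bit
  a = 430 − 180 × 1 = 250 ms
Then RT(4) = 250 + 180 × log₂ 4 = 250 + 180 × 2 ≈ 610.000 ms.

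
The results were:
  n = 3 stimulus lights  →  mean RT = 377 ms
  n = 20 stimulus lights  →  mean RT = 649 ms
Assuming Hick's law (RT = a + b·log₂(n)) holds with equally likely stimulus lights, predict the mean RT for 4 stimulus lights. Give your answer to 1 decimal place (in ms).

418.2 ms

With log₂ n on the abscissa the relation is linear; from the two conditions:
  b = (649 − 377) / (log₂ 20 − log₂ 3) = 272 / (4.3219 − 1.5850) = 99.380 ms/bit
  a = 377 − 99.380 × 1.5850 = 219.486 ms
Then RT(4) = 219.486 + 99.380 × log₂ 4 = 219.486 + 99.380 × 2 ≈ 418.246 ms.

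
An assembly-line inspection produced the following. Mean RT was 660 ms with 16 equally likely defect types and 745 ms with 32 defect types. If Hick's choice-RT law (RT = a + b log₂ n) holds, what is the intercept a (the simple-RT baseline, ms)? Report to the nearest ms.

Slope: b = (745 − 660) / (log₂ 32 − log₂ 16) = 85/1.0000 = 85 ms/bit.
a = RT₁ − b·log₂ n₁ = 660 − 85 × 4 = 320.000 ms.

320 ms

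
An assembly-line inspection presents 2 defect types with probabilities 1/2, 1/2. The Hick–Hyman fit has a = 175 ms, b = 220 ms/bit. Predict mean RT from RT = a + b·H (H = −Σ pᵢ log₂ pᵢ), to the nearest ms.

H = −Σ pᵢ log₂ pᵢ = 0.5·1 + 0.5·1 = 1.000 bits.
RT = 175 + 220 × 1.000 = 395.00 ms.

395 ms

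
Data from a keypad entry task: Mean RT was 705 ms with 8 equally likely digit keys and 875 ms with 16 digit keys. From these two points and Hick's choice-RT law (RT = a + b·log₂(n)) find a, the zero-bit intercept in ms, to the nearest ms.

The slope on a log₂ axis is (875 − 705) / (4 − 3) = 170 ms/bit.
Intercept: a = 705 − 170·log₂(8) = 195.000 ms.

195 ms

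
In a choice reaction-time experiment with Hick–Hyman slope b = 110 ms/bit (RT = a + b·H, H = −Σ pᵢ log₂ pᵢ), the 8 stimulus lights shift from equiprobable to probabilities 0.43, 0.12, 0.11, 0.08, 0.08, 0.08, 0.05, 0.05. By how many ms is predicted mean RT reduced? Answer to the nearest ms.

The RT saving is b·ΔH. Equiprobable H₀ = log₂(8) = 3.0000 bits; with the given probabilities H = 2.5476 bits.
b·(H₀ − H) = 110 × (3.0000 − 2.5476) = 49.76 ms.

50 ms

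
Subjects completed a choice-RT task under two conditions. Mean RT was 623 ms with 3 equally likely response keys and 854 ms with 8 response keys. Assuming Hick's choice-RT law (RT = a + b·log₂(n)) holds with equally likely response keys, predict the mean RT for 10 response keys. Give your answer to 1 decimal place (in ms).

906.6 ms

Solve the two-equation system in a and b:
  b = (854 − 623) / (log₂ 8 − log₂ 3) = 231 / (3 − 1.5850) = 163.247 ms/bit
  a = 623 − 163.247 × 1.5850 = 364.260 ms
Then RT(10) = 364.260 + 163.247 × log₂ 10 = 364.260 + 163.247 × 3.3219 ≈ 906.554 ms.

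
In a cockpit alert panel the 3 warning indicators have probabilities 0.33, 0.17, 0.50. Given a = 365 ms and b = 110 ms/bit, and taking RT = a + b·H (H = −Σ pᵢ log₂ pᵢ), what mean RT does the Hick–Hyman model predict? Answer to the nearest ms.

Entropy contributions −pᵢ log₂ pᵢ: 0.5278, 0.4346, 0.5000; sum H = 1.4624 bits.
RT = a + bH = 365 + 110·1.4624 = 525.87 ms.

526 ms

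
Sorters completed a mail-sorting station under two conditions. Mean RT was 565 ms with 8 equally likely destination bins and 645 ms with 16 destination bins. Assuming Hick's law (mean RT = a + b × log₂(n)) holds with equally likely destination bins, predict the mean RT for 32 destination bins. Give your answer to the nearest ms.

725 ms

RT is linear in log₂ n, so two points fix the line:
  b = (645 − 565) / (log₂ 16 − log₂ 8) = 80 / (4 − 3) = 80 ms/bit
  a = 565 − 80 × 3 = 325 ms
Then RT(32) = 325 + 80 × log₂ 32 = 325 + 80 × 5 ≈ 725.000 ms.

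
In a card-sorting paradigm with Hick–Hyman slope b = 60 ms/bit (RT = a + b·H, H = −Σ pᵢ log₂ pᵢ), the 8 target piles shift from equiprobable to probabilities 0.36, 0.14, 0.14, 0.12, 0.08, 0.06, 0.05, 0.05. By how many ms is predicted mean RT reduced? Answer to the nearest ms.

20 ms

Equiprobable entropy H₀ = log₂ 8 = 3.0000 bits.
Skewed entropy H = −Σ pᵢ log₂ pᵢ = 2.6591 bits.
ΔRT = b·(H₀ − H) = 60 × 0.3409 = 20.45 ms.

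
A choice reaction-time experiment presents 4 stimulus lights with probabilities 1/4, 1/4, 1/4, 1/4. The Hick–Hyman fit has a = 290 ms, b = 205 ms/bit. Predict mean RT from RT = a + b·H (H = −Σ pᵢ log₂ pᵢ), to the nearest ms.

700 ms

H = −Σ pᵢ log₂ pᵢ = 0.25·2 + 0.25·2 + 0.25·2 + 0.25·2 = 2.000 bits.
RT = 290 + 205 × 2.000 = 700.00 ms.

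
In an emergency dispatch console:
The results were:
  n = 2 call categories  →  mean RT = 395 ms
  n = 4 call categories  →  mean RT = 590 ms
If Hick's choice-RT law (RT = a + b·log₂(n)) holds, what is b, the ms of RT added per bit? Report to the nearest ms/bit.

195 ms/bit

Slope: b = (590 − 395) / (log₂ 4 − log₂ 2) = 195/1.0000 = 195 ms/bit.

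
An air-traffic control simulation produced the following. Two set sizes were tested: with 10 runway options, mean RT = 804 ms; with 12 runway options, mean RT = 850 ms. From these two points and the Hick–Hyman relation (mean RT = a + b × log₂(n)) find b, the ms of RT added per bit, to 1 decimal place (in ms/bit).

174.9 ms/bit

Slope: b = (850 − 804) / (log₂ 12 − log₂ 10) = 46/0.2630 = 174.882 ms/bit.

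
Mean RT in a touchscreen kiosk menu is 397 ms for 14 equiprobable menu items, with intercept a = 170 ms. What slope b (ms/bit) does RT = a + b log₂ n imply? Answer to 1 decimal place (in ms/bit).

59.6 ms/bit

14 alternatives carry log₂ 14 = 3.8074 bits; the choice cost is 397 − 170 = 227 ms, so b = 227/3.8074 = 59.621 ms/bit.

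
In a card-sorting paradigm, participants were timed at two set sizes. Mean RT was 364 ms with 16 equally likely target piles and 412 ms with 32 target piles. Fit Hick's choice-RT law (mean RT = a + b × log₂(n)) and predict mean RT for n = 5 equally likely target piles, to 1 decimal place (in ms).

283.5 ms

Fit slope and intercept:
  b = (412 − 364) / (log₂ 32 − log₂ 16) = 48 / (5 − 4) = 48.000 ms/bit
  a = 364 − 48.000 × 4 = 172.000 ms
Then RT(5) = 172.000 + 48.000 × log₂ 5 = 172.000 + 48.000 × 2.3219 ≈ 283.453 ms.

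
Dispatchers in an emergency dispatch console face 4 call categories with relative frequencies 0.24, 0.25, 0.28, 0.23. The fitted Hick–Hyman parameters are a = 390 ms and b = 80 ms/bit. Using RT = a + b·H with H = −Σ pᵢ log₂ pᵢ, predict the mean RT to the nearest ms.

550 ms

H = 0.24·log₂(1/0.24) + 0.25·log₂(1/0.25) + 0.28·log₂(1/0.28) + 0.23·log₂(1/0.23) = 1.9960 bits.
RT = 390 + 80 × 1.9960 = 549.68 ms.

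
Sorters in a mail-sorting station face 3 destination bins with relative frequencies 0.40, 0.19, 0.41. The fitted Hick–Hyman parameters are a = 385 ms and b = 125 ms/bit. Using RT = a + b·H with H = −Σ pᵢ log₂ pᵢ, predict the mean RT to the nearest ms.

H = 0.40·log₂(1/0.40) + 0.19·log₂(1/0.19) + 0.41·log₂(1/0.41) = 1.5114 bits.
RT = 385 + 125 × 1.5114 = 573.92 ms.

574 ms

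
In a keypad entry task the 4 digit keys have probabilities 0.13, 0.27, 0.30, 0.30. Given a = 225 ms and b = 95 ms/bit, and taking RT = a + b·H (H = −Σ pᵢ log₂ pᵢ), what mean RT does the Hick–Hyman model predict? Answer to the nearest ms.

409 ms

H = 0.13·log₂(1/0.13) + 0.27·log₂(1/0.27) + 0.30·log₂(1/0.30) + 0.30·log₂(1/0.30) = 1.9348 bits.
RT = 225 + 95 × 1.9348 = 408.81 ms.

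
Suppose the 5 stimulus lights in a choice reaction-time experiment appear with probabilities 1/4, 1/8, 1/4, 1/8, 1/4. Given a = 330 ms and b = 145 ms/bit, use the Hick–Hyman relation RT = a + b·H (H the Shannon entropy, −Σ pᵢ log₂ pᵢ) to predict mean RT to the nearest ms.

H = −Σ pᵢ log₂ pᵢ = 0.25·2 + 0.125·3 + 0.25·2 + 0.125·3 + 0.25·2 = 2.250 bits.
RT = 330 + 145 × 2.250 = 656.25 ms.

656 ms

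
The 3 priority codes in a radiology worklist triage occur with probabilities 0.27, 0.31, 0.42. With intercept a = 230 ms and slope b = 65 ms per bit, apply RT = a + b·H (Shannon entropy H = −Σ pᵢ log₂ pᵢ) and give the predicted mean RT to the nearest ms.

331 ms

H = 0.27·log₂(1/0.27) + 0.31·log₂(1/0.31) + 0.42·log₂(1/0.42) = 1.5595 bits.
RT = 230 + 65 × 1.5595 = 331.37 ms.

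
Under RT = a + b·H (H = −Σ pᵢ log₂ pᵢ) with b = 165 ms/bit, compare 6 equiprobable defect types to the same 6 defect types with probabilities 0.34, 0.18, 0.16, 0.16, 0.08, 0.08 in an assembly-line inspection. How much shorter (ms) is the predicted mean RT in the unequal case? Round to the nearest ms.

Equiprobable entropy H₀ = log₂ 6 = 2.5850 bits.
Skewed entropy H = −Σ pᵢ log₂ pᵢ = 2.4035 bits.
ΔRT = b·(H₀ − H) = 165 × 0.1814 = 29.94 ms.

30 ms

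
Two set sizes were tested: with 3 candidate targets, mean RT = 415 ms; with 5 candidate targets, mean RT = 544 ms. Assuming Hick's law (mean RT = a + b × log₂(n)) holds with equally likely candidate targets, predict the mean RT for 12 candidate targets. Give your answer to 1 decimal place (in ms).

With log₂ n on the abscissa the relation is linear; from the two conditions:
  b = (544 − 415) / (log₂ 5 − log₂ 3) = 129 / (2.3219 − 1.5850) = 175.042 ms/bit
  a = 415 − 175.042 × 1.5850 = 137.565 ms
Then RT(12) = 137.565 + 175.042 × log₂ 12 = 137.565 + 175.042 × 3.5850 ≈ 765.084 ms.

765.1 ms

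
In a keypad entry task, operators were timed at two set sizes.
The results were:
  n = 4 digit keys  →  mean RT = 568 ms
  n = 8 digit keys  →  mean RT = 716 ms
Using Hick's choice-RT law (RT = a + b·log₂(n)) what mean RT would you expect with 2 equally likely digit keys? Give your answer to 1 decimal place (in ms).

420.0 ms

With log₂ n on the abscissa the relation is linear; from the two conditions:
  b = (716 − 568) / (log₂ 8 − log₂ 4) = 148 / (3 − 2) = 148.000 ms/bit
  a = 568 − 148.000 × 2 = 272.000 ms
Then RT(2) = 272.000 + 148.000 × log₂ 2 = 272.000 + 148.000 × 1 ≈ 420.000 ms.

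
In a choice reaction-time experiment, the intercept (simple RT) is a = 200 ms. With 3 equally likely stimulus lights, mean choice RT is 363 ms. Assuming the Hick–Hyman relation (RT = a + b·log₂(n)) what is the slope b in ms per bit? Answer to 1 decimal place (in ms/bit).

log₂(3) = 1.5850 bits.
b = (RT − a)/log₂ n = (363 − 200) / 1.5850 = 102.842 ms/bit.

102.8 ms/bit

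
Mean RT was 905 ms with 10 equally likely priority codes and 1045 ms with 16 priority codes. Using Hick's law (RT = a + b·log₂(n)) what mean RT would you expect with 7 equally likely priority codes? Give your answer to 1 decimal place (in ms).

Solve the two-equation system in a and b:
  b = (1045 − 905) / (log₂ 16 − log₂ 10) = 140 / (4 − 3.3219) = 206.468 ms/bit
  a = 905 − 206.468 × 3.3219 = 219.129 ms
Then RT(7) = 219.129 + 206.468 × log₂ 7 = 219.129 + 206.468 × 2.8074 ≈ 798.757 ms.

798.8 ms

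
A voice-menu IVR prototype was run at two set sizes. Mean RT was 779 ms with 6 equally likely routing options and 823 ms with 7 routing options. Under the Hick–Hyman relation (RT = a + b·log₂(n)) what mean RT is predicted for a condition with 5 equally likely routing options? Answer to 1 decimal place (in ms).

727.0 ms

With log₂ n on the abscissa the relation is linear; from the two conditions:
  b = (823 − 779) / (log₂ 7 − log₂ 6) = 44 / (2.8074 − 2.5850) = 197.848 ms/bit
  a = 779 − 197.848 × 2.5850 = 267.569 ms
Then RT(5) = 267.569 + 197.848 × log₂ 5 = 267.569 + 197.848 × 2.3219 ≈ 726.959 ms.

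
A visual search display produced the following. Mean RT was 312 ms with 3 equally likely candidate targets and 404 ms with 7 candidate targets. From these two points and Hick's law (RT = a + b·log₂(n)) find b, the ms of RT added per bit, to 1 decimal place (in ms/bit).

75.3 ms/bit

The slope on a log₂ axis is (404 − 312) / (2.8074 − 1.5850) = 75.262 ms/bit.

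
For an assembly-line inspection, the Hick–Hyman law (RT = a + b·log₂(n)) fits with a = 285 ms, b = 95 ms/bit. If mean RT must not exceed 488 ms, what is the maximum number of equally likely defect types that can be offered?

Set 285 + 95·log₂ n ≤ 488 → log₂ n ≤ (488 − 285)/95 = 2.1368.
So n ≤ 2^2.1368 = 4.398; the largest integer n is 4.

4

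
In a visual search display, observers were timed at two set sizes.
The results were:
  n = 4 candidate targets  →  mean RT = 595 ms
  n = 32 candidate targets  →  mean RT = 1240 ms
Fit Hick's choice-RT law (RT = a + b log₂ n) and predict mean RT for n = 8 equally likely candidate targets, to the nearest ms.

Fit slope and intercept:
  b = (1240 − 595) / (log₂ 32 − log₂ 4) = 645 / (5 − 2) = 215 ms/bit
  a = 595 − 215 × 2 = 165 ms
Then RT(8) = 165 + 215 × log₂ 8 = 165 + 215 × 3 ≈ 810.000 ms.

810 ms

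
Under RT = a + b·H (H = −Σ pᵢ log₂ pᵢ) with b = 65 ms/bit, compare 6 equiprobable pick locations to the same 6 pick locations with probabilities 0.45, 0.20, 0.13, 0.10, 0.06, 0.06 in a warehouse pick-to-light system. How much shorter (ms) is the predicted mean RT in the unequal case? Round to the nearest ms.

The RT saving is b·ΔH. Equiprobable H₀ = log₂(6) = 2.5850 bits; with the given probabilities H = 2.1847 bits.
b·(H₀ − H) = 65 × (2.5850 − 2.1847) = 26.02 ms.

26 ms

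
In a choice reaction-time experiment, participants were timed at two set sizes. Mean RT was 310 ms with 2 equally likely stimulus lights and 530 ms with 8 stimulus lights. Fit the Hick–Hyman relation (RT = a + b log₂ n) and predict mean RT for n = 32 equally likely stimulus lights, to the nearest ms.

750 ms

Solve the two-equation system in a and b:
  b = (530 − 310) / (log₂ 8 − log₂ 2) = 220 / (3 − 1) = 110 ms/bit
  a = 310 − 110 × 1 = 200 ms
Then RT(32) = 200 + 110 × log₂ 32 = 200 + 110 × 5 ≈ 750.000 ms.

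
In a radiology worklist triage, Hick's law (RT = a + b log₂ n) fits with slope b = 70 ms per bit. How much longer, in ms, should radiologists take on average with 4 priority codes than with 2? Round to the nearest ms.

The intercept a cancels: ΔRT = b·(log₂ n₂ − log₂ n₁) = b·log₂(n₂/n₁).
log₂(4) − log₂(2) = log₂(4/2) = log₂(2) = 1.
ΔRT = 70 × 1.0000 = 70.000 ms.

70 ms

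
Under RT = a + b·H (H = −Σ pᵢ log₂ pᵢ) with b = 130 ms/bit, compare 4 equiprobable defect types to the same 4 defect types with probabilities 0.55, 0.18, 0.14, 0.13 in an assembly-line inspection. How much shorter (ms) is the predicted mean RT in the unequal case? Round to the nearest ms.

39 ms

The RT saving is b·ΔH. Equiprobable H₀ = log₂(4) = 2.0000 bits; with the given probabilities H = 1.6994 bits.
b·(H₀ − H) = 130 × (2.0000 − 1.6994) = 39.07 ms.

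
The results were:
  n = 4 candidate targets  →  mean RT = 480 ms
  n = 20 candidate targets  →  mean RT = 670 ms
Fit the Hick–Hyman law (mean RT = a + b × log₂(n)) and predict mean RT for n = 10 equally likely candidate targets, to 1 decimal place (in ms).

With log₂ n on the abscissa the relation is linear; from the two conditions:
  b = (670 − 480) / (log₂ 20 − log₂ 4) = 190 / (4.3219 − 2) = 81.829 ms/bit
  a = 480 − 81.829 × 2 = 316.343 ms
Then RT(10) = 316.343 + 81.829 × log₂ 10 = 316.343 + 81.829 × 3.3219 ≈ 588.171 ms.

588.2 ms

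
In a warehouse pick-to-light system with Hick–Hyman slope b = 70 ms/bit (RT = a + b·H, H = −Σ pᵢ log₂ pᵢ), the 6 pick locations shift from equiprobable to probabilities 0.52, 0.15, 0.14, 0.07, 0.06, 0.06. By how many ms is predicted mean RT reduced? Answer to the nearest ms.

37 ms

The RT saving is b·ΔH. Equiprobable H₀ = log₂(6) = 2.5850 bits; with the given probabilities H = 2.0539 bits.
b·(H₀ − H) = 70 × (2.5850 − 2.0539) = 37.18 ms.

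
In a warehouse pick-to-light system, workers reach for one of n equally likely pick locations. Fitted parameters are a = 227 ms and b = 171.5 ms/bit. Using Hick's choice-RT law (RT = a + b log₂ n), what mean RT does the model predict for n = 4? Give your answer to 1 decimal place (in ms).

log₂(4) = 2 bits, so RT = 227 + 171.5 × 2 ≈ 570.000 ms.

570.0 ms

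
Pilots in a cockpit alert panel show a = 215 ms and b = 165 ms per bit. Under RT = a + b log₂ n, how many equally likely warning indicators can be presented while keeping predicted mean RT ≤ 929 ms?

Set 215 + 165·log₂ n ≤ 929 → log₂ n ≤ (929 − 215)/165 = 4.3273.
So n ≤ 2^4.3273 = 20.074; the largest integer n is 20.

20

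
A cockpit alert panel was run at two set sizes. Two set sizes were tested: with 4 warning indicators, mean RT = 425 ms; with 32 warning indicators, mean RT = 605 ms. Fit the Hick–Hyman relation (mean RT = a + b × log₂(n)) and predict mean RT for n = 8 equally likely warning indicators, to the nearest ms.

RT is linear in log₂ n, so two points fix the line:
  b = (605 − 425) / (log₂ 32 − log₂ 4) = 180 / (5 − 2) = 60 ms/bit
  a = 425 − 60 × 2 = 305 ms
Then RT(8) = 305 + 60 × log₂ 8 = 305 + 60 × 3 ≈ 485.000 ms.

485 ms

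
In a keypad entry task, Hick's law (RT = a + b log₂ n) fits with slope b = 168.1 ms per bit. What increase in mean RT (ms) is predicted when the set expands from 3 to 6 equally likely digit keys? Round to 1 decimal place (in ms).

The intercept a cancels: ΔRT = b·(log₂ n₂ − log₂ n₁) = b·log₂(n₂/n₁).
log₂(6) − log₂(3) = log₂(6/3) = log₂(2) = 1.
ΔRT = 168.1 × 1.0000 = 168.100 ms.

168.1 ms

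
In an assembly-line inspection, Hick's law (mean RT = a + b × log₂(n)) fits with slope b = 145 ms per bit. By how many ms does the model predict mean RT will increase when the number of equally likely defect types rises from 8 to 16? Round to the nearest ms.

145 ms

ΔRT = (a + b log₂ n₂) − (a + b log₂ n₁) = b·(log₂ n₂ − log₂ n₁).
log₂(16) − log₂(8) = log₂(16/8) = log₂(2) = 1.
ΔRT = 145 × 1.0000 = 145.000 ms.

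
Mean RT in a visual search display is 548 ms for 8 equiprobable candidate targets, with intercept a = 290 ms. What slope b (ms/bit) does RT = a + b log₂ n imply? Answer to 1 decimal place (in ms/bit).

86.0 ms/bit

b = (548 − 290) / log₂(8) = 258 / 3 = 86.000 ms/bit.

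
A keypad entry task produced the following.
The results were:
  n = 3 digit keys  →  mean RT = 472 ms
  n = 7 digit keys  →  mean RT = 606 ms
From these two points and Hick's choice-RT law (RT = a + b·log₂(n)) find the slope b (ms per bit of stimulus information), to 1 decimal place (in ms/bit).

109.6 ms/bit

Slope: b = (606 − 472) / (log₂ 7 − log₂ 3) = 134/1.2224 = 109.621 ms/bit.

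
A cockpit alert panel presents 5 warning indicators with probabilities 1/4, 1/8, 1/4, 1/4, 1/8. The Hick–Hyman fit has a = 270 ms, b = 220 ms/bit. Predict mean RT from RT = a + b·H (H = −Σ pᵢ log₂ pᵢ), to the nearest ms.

765 ms

H = −Σ pᵢ log₂ pᵢ = 0.25·2 + 0.125·3 + 0.25·2 + 0.25·2 + 0.125·3 = 2.250 bits.
RT = 270 + 220 × 2.250 = 765.00 ms.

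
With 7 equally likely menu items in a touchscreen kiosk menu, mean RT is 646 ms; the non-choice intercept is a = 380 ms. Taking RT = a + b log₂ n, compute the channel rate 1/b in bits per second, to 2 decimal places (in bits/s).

10.55 bits/s

Choice component = 646 − 380 = 266 ms over log₂(7) = 2.8074 bits.
b = 266 / 2.8074 = 94.751 ms/bit, so 1/b = 10.554 bits/s.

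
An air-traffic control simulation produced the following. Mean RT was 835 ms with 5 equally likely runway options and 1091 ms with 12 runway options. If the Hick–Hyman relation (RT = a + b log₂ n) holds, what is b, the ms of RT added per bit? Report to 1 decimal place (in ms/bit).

202.7 ms/bit

The slope on a log₂ axis is (1091 − 835) / (3.5850 − 2.3219) = 202.686 ms/bit.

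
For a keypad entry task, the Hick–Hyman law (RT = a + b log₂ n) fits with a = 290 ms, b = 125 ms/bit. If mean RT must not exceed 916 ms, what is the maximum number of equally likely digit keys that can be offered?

125·log₂ n ≤ 916 − 290 = 626, giving log₂ n ≤ 5.0080 and n ≤ 32.178. The largest whole number is 32.

32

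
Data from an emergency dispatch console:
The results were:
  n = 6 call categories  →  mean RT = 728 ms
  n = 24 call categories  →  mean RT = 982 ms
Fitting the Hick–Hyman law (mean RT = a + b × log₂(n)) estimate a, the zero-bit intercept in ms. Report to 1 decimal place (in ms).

Slope: b = (982 − 728) / (log₂ 24 − log₂ 6) = 254/2.0000 = 127.000 ms/bit.
a = RT₁ − b·log₂ n₁ = 728 − 127.000 × 2.5850 = 399.710 ms.

399.7 ms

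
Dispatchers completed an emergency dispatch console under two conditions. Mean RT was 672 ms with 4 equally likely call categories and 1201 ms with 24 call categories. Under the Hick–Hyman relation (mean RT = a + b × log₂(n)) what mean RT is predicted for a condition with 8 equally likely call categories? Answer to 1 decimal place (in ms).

With log₂ n on the abscissa the relation is linear; from the two conditions:
  b = (1201 − 672) / (log₂ 24 − log₂ 4) = 529 / (4.5850 − 2) = 204.645 ms/bit
  a = 672 − 204.645 × 2 = 262.710 ms
Then RT(8) = 262.710 + 204.645 × log₂ 8 = 262.710 + 204.645 × 3 ≈ 876.645 ms.

876.6 ms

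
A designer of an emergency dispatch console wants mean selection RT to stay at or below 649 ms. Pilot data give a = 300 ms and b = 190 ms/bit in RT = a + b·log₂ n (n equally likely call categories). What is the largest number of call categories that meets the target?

Set 300 + 190·log₂ n ≤ 649 → log₂ n ≤ (649 − 300)/190 = 1.8368.
So n ≤ 2^1.8368 = 3.572; the largest integer n is 3.

3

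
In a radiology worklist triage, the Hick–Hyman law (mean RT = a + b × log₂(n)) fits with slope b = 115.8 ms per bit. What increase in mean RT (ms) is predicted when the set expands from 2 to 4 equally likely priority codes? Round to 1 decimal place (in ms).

115.8 ms

Only the slope matters, since a is common to both: ΔRT = b·log₂(n₂/n₁).
log₂(4) − log₂(2) = log₂(4/2) = log₂(2) = 1.
ΔRT = 115.8 × 1.0000 = 115.800 ms.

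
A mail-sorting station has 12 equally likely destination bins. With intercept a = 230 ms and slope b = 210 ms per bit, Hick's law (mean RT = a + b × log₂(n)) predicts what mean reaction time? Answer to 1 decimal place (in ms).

982.8 ms

log₂(12) = 3.5850 bits, so RT = 230 + 210 × 3.5850 ≈ 982.842 ms.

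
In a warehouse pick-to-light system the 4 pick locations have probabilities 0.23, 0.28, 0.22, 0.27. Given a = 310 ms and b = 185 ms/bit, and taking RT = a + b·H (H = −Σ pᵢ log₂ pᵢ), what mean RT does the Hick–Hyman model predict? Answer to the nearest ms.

H = 0.23·log₂(1/0.23) + 0.28·log₂(1/0.28) + 0.22·log₂(1/0.22) + 0.27·log₂(1/0.27) = 1.9925 bits.
RT = 310 + 185 × 1.9925 = 678.61 ms.

679 ms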